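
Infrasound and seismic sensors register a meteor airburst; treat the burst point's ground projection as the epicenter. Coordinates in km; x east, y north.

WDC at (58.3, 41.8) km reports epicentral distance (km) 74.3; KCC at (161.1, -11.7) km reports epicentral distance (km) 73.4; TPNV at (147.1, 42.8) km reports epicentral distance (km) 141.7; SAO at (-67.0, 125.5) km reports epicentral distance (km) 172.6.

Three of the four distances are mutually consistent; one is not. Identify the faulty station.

Solve using three stations at a time. Using WDC, TPNV, SAO (subtract circle equations pairwise → linear system) gives (x, y) ≈ (21.5, -22.7).
Distances from that point to each station vs reported:
  WDC: calculated 74.3 vs reported 74.3 → residual 0.0 km
  KCC: calculated 140.1 vs reported 73.4 → residual 66.7 km
  TPNV: calculated 141.7 vs reported 141.7 → residual 0.0 km
  SAO: calculated 172.6 vs reported 172.6 → residual 0.0 km
WDC, TPNV, SAO are mutually consistent (residuals ≈ 0); KCC is off by 66.7 km.

KCC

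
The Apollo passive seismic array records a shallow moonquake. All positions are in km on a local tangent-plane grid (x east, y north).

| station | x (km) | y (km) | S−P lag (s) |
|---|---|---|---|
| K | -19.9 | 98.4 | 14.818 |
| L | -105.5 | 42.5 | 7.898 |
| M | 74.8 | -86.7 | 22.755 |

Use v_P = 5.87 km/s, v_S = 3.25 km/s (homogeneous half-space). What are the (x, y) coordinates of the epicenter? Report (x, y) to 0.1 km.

Distance from S−P lag: d = Δt · v_P v_S / (v_P − v_S) = Δt · (5.87·3.25)/(5.87−3.25) ≈ 7.2815·Δt.
So d_K = 107.90, d_L = 57.51, d_M = 165.69 km.
Circle about each station: (x + 19.9)² + (y − 98.4)² = 107.90²; (x + 105.5)² + (y − 42.5)² = 57.51²; (x − 74.8)² + (y + 86.7)² = 165.69².
Subtracting pairs of circle equations eliminates x²+y² and gives linear equations (the radical axes):
-171.2 x − 111.8 y = 11192.94
189.4 x − 370.2 y = -12777.41
Solving the 2×2 system: x ≈ -65.9, y ≈ 0.8 km.
Check against K (with the unrounded x, y): √((x + 19.9)²+(y − 98.4)²) = 107.90 ≈ 107.90 km. ✓

x ≈ -65.9 km, y ≈ 0.8 km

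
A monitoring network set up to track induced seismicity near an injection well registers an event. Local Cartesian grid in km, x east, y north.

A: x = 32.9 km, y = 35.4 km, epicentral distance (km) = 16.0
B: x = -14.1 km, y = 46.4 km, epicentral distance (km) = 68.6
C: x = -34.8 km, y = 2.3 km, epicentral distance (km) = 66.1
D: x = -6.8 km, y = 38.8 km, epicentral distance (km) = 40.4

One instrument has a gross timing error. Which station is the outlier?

B

Solve using three stations at a time. Using A, C, D (subtract circle equations pairwise → linear system) gives (x, y) ≈ (28.9, 19.9).
Distances from that point to each station vs reported:
  A: calculated 16.0 vs reported 16.0 → residual 0.0 km
  B: calculated 50.5 vs reported 68.6 → residual 18.1 km
  C: calculated 66.1 vs reported 66.1 → residual 0.0 km
  D: calculated 40.4 vs reported 40.4 → residual 0.0 km
A, C, D are mutually consistent (residuals ≈ 0); B is off by 18.1 km.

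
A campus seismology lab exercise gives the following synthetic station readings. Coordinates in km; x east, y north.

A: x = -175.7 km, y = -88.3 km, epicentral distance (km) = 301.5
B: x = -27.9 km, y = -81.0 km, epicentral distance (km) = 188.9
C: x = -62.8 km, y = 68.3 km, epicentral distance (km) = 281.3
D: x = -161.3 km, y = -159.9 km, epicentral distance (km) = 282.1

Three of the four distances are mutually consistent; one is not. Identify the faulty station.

B

Solve using three stations at a time. Using A, C, D (subtract circle equations pairwise → linear system) gives (x, y) ≈ (120.3, -145.1).
Distances from that point to each station vs reported:
  A: calculated 301.4 vs reported 301.5 → residual 0.1 km
  B: calculated 161.4 vs reported 188.9 → residual 27.5 km
  C: calculated 281.2 vs reported 281.3 → residual 0.1 km
  D: calculated 282.0 vs reported 282.1 → residual 0.1 km
A, C, D are mutually consistent (residuals ≈ 0); B is off by 27.5 km.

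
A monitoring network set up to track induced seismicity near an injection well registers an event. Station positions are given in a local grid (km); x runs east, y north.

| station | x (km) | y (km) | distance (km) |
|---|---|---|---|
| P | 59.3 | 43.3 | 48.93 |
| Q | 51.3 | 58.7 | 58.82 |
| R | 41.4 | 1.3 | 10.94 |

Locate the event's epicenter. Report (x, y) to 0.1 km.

x ≈ 30.7 km, y ≈ 3.6 km

Circle about each station: (x − 59.3)² + (y − 43.3)² = 48.93²; (x − 51.3)² + (y − 58.7)² = 58.82²; (x − 41.4)² + (y − 1.3)² = 10.94².
Subtracting the P equation from the Q and R equations removes the quadratic terms:
-16.0 x + 30.8 y = -379.65
-35.8 x − 84.0 y = -1401.27
Solving the 2×2 system: x ≈ 30.7, y ≈ 3.6 km.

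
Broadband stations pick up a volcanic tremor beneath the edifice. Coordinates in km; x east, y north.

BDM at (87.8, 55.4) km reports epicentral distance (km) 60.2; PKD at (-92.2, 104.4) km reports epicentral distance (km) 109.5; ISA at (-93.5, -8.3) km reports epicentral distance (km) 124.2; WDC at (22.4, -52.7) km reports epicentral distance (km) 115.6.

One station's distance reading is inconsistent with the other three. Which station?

Solve using three stations at a time. Using PKD, ISA, WDC (subtract circle equations pairwise → linear system) gives (x, y) ≈ (8.8, 62.1).
Distances from that point to each station vs reported:
  BDM: calculated 79.3 vs reported 60.2 → residual 19.1 km
  PKD: calculated 109.5 vs reported 109.5 → residual 0.0 km
  ISA: calculated 124.2 vs reported 124.2 → residual 0.0 km
  WDC: calculated 115.6 vs reported 115.6 → residual 0.0 km
PKD, ISA, WDC are mutually consistent (residuals ≈ 0); BDM is off by 19.1 km.

BDM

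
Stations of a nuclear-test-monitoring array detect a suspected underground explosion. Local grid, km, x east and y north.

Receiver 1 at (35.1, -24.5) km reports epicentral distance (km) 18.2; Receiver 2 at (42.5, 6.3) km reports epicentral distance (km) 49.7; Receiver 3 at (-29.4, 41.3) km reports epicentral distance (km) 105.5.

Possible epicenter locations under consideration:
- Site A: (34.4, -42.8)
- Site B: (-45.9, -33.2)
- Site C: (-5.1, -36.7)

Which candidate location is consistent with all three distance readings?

For each candidate, compare |candidate − station| to the reported distance:
Site A: residuals Receiver 1 0.1, Receiver 2 0.1, Receiver 3 0.1 → max 0.1 km
Site B: residuals Receiver 1 63.3, Receiver 2 47.1, Receiver 3 29.2 → max 63.3 km
Site C: residuals Receiver 1 23.8, Receiver 2 14.4, Receiver 3 23.8 → max 23.8 km
Only Site A has all residuals ≈ 0.

Site A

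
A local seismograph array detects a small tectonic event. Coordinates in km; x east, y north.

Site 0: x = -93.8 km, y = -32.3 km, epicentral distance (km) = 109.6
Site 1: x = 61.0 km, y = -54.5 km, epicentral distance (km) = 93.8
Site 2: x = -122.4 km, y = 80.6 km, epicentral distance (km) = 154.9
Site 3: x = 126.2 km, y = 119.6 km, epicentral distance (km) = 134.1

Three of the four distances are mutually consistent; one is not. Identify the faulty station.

Site 0

Solve using three stations at a time. Using Site 1, Site 2, Site 3 (subtract circle equations pairwise → linear system) gives (x, y) ≈ (24.7, 32.0).
Distances from that point to each station vs reported:
  Site 0: calculated 134.8 vs reported 109.6 → residual 25.2 km
  Site 1: calculated 93.8 vs reported 93.8 → residual 0.0 km
  Site 2: calculated 154.9 vs reported 154.9 → residual 0.0 km
  Site 3: calculated 134.1 vs reported 134.1 → residual 0.0 km
Site 1, Site 2, Site 3 are mutually consistent (residuals ≈ 0); Site 0 is off by 25.2 km.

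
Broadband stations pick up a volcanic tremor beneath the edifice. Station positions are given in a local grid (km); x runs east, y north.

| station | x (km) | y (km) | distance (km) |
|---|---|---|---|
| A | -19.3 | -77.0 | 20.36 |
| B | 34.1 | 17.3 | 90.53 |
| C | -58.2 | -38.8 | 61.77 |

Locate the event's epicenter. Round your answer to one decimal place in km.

Circle about each station: (x + 19.3)² + (y + 77.0)² = 20.36²; (x − 34.1)² + (y − 17.3)² = 90.53²; (x + 58.2)² + (y + 38.8)² = 61.77².
Subtracting pairs of circle equations eliminates x²+y² and gives linear equations (the radical axes):
106.8 x + 188.6 y = -12620.54
-77.8 x + 76.4 y = -4809.81
Solving the 2×2 system: x ≈ -2.5, y ≈ -65.5 km.
Check against A (with the unrounded x, y): √((x + 19.3)²+(y + 77.0)²) = 20.36 ≈ 20.36 km. ✓

(-2.5, -65.5)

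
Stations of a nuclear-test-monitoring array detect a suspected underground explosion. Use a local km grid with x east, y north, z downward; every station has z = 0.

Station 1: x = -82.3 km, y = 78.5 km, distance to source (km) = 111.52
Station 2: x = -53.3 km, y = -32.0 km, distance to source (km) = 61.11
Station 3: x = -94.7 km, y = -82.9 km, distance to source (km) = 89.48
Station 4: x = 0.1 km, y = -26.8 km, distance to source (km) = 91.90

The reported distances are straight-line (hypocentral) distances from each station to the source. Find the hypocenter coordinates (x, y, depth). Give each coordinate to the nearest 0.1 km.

Each station gives a sphere (x−x_i)² + (y−y_i)² + z² = d_i² (stations at z=0).
Subtracting the Station 1 sphere from Station 2 and Station 3: z² cancels, leaving linear equations in x and y:
58.0 x − 221.0 y = -368.37
-24.8 x − 322.8 y = 7335.00
Solving: x ≈ -71.889, y ≈ -17.200 km (keep extra digits for the depth step; rounded: -71.9, -17.2).
Then from the Station 1 sphere: z² = 111.52² − (x + 82.3)² − (y − 78.5)² with x = -71.889, y = -17.200, so z ≈ 56.301 ≈ 56.3 km.
Check against Station 4 (with the unrounded solution): distance 91.89 ≈ 91.90 km. ✓

(-71.9, -17.2, 56.3)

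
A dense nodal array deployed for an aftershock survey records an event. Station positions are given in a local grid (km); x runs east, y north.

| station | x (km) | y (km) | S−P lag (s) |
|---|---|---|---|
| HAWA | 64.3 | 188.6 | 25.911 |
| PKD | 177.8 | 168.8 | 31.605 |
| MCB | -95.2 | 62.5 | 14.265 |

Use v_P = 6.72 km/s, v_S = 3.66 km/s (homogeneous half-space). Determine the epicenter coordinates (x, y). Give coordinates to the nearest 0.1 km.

Distance from S−P lag: d = Δt · v_P v_S / (v_P − v_S) = Δt · (6.72·3.66)/(6.72−3.66) ≈ 8.0376·Δt.
So d_HAWA = 208.26, d_PKD = 254.03, d_MCB = 114.66 km.
Circle about each station: (x − 64.3)² + (y − 188.6)² = 208.26²; (x − 177.8)² + (y − 168.8)² = 254.03²; (x + 95.2)² + (y − 62.5)² = 114.66².
Subtracting the HAWA equation from the PKD and MCB equations removes the quadratic terms:
227.0 x − 39.6 y = -757.18
-319.0 x − 252.2 y = 3490.15
Solving the 2×2 system: x ≈ -4.7, y ≈ -7.9 km.

-4.7 km east, -7.9 km north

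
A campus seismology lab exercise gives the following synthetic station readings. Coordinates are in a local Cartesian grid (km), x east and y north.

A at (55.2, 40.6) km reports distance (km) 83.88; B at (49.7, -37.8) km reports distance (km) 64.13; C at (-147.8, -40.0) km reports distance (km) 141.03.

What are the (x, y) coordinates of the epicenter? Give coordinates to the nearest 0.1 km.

x ≈ -9.4 km, y ≈ -12.9 km

Circle about each station: (x − 55.2)² + (y − 40.6)² = 83.88²; (x − 49.7)² + (y + 37.8)² = 64.13²; (x + 147.8)² + (y + 40.0)² = 141.03².
Subtracting the A equation from the B and C equations removes the quadratic terms:
-11.0 x − 156.8 y = 2126.73
-406.0 x − 161.2 y = 5895.83
Solving the 2×2 system: x ≈ -9.4, y ≈ -12.9 km.
Check against A (with the unrounded x, y): √((x − 55.2)²+(y − 40.6)²) = 83.88 ≈ 83.88 km. ✓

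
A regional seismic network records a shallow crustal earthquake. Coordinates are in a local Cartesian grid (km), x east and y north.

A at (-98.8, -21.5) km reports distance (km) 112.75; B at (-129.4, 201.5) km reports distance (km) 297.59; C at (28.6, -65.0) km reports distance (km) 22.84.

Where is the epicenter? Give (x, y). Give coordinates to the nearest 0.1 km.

x ≈ 5.8 km, y ≈ -63.6 km

Circle about each station: (x + 98.8)² + (y + 21.5)² = 112.75²; (x + 129.4)² + (y − 201.5)² = 297.59²; (x − 28.6)² + (y + 65.0)² = 22.84².
Subtracting the A equation from the B and C equations removes the quadratic terms:
-61.2 x + 446.0 y = -28724.33
254.8 x − 87.0 y = 7010.17
Solving the 2×2 system: x ≈ 5.8, y ≈ -63.6 km.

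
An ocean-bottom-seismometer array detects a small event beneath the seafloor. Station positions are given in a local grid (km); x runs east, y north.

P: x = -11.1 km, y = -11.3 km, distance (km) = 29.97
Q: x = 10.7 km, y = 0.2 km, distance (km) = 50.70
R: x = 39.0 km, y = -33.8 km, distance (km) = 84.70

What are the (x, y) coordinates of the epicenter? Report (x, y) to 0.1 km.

Circle about each station: (x + 11.1)² + (y + 11.3)² = 29.97²; (x − 10.7)² + (y − 0.2)² = 50.70²; (x − 39.0)² + (y + 33.8)² = 84.70².
Subtracting the P equation from the Q and R equations removes the quadratic terms:
43.6 x + 23.0 y = -1808.66
100.2 x − 45.0 y = -3863.35
Solving the 2×2 system: x ≈ -39.9, y ≈ -3.0 km.

-39.9 km east, -3.0 km north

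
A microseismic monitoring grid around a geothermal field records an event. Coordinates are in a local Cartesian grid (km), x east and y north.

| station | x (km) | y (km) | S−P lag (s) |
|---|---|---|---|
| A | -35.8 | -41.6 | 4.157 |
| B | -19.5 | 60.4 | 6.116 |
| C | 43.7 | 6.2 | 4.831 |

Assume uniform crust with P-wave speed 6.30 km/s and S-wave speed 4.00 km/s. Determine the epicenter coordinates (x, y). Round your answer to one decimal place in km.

(-7.9, -5.6)

Distance from S−P lag: d = Δt · v_P v_S / (v_P − v_S) = Δt · (6.30·4.00)/(6.30−4.00) ≈ 10.9565·Δt.
So d_A = 45.55, d_B = 67.01, d_C = 52.93 km.
Circle about each station: (x + 35.8)² + (y + 41.6)² = 45.55²; (x + 19.5)² + (y − 60.4)² = 67.01²; (x − 43.7)² + (y − 6.2)² = 52.93².
Subtracting pairs of circle equations eliminates x²+y² and gives linear equations (the radical axes):
32.6 x + 204.0 y = -1399.33
159.0 x + 95.6 y = -1790.85
Solving the 2×2 system: x ≈ -7.9, y ≈ -5.6 km.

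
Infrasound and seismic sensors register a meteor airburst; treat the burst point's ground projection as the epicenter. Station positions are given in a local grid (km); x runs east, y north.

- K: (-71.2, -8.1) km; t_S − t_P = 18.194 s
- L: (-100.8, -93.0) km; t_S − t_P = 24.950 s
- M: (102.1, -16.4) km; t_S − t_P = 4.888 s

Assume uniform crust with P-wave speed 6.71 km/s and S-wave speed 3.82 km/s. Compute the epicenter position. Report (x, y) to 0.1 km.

Distance from S−P lag: d = Δt · v_P v_S / (v_P − v_S) = Δt · (6.71·3.82)/(6.71−3.82) ≈ 8.8693·Δt.
So d_K = 161.37, d_L = 221.29, d_M = 43.35 km.
Circle about each station: (x + 71.2)² + (y + 8.1)² = 161.37²; (x + 100.8)² + (y + 93.0)² = 221.29²; (x − 102.1)² + (y + 16.4)² = 43.35².
Subtracting the K equation from the L and M equations removes the quadratic terms:
-59.2 x − 169.8 y = -9254.40
346.6 x − 16.6 y = 29719.37
Solving the 2×2 system: x ≈ 86.9, y ≈ 24.2 km.
Check against K (with the unrounded x, y): √((x + 71.2)²+(y + 8.1)²) = 161.37 ≈ 161.37 km. ✓

x ≈ 86.9 km, y ≈ 24.2 km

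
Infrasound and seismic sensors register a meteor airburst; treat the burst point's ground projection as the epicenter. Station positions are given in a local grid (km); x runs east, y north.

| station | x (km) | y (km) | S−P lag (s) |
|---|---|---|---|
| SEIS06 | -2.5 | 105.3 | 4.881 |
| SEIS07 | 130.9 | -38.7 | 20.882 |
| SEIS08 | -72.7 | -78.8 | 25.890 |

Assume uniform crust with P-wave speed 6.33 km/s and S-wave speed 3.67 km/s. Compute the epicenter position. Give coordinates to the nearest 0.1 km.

Distance from S−P lag: d = Δt · v_P v_S / (v_P − v_S) = Δt · (6.33·3.67)/(6.33−3.67) ≈ 8.7335·Δt.
So d_SEIS06 = 42.63, d_SEIS07 = 182.37, d_SEIS08 = 226.11 km.
Circle about each station: (x + 2.5)² + (y − 105.3)² = 42.63²; (x − 130.9)² + (y + 38.7)² = 182.37²; (x + 72.7)² + (y + 78.8)² = 226.11².
Subtracting the SEIS06 equation from the SEIS07 and SEIS08 equations removes the quadratic terms:
266.8 x − 288.0 y = -23903.34
-140.4 x − 368.2 y = -48908.03
Solving the 2×2 system: x ≈ 38.1, y ≈ 118.3 km.
Check against SEIS06 (with the unrounded x, y): √((x + 2.5)²+(y − 105.3)²) = 42.64 ≈ 42.63 km. ✓

38.1 km east, 118.3 km north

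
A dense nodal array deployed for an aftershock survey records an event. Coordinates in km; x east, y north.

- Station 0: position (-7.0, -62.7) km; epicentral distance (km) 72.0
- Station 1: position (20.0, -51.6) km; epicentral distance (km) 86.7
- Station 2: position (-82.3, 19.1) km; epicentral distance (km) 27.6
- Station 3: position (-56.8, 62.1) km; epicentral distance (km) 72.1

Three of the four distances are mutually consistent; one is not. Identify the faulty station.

Solve using three stations at a time. Using Station 0, Station 1, Station 3 (subtract circle equations pairwise → linear system) gives (x, y) ≈ (-56.1, -10.0).
Distances from that point to each station vs reported:
  Station 0: calculated 72.0 vs reported 72.0 → residual 0.0 km
  Station 1: calculated 86.7 vs reported 86.7 → residual 0.0 km
  Station 2: calculated 39.2 vs reported 27.6 → residual 11.6 km
  Station 3: calculated 72.1 vs reported 72.1 → residual 0.0 km
Station 0, Station 1, Station 3 are mutually consistent (residuals ≈ 0); Station 2 is off by 11.6 km.

Station 2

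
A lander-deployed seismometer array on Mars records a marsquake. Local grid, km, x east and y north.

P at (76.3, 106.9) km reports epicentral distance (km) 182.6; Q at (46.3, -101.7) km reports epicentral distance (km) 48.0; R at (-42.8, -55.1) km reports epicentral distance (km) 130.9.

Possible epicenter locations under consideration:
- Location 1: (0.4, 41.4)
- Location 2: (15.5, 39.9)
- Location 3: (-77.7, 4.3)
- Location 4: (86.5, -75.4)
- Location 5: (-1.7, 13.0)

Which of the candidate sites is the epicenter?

For each candidate, compare |candidate − station| to the reported distance:
Location 1: residuals P 82.3, Q 102.3, R 25.2 → max 102.3 km
Location 2: residuals P 92.1, Q 96.9, R 19.4 → max 96.9 km
Location 3: residuals P 2.4, Q 115.1, R 62.0 → max 115.1 km
Location 4: residuals P 0.0, Q 0.0, R 0.0 → max 0.0 km
Location 5: residuals P 60.5, Q 76.3, R 51.4 → max 76.3 km
Only Location 4 has all residuals ≈ 0.

Location 4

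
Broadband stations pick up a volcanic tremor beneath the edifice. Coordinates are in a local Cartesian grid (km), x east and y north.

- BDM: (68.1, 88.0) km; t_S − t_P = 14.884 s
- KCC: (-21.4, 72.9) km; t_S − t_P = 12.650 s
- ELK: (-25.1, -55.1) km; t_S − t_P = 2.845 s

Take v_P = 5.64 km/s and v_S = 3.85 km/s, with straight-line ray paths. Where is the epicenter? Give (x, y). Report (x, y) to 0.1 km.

-0.3 km east, -79.1 km north

Distance from S−P lag: d = Δt · v_P v_S / (v_P − v_S) = Δt · (5.64·3.85)/(5.64−3.85) ≈ 12.1307·Δt.
So d_BDM = 180.55, d_KCC = 153.45, d_ELK = 34.51 km.
Circle about each station: (x − 68.1)² + (y − 88.0)² = 180.55²; (x + 21.4)² + (y − 72.9)² = 153.45²; (x + 25.1)² + (y + 55.1)² = 34.51².
Subtracting the BDM equation from the KCC and ELK equations removes the quadratic terms:
-179.0 x − 30.2 y = 2442.16
-186.4 x − 286.2 y = 22691.77
Solving the 2×2 system: x ≈ -0.3, y ≈ -79.1 km.
Check against BDM (with the unrounded x, y): √((x − 68.1)²+(y − 88.0)²) = 180.55 ≈ 180.55 km. ✓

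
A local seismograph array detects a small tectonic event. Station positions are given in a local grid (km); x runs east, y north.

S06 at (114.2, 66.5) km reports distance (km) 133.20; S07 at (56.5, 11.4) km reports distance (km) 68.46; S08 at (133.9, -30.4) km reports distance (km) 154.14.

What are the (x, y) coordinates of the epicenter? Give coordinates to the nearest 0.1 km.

-11.2 km east, 21.6 km north

Circle about each station: (x − 114.2)² + (y − 66.5)² = 133.20²; (x − 56.5)² + (y − 11.4)² = 68.46²; (x − 133.9)² + (y + 30.4)² = 154.14².
Subtracting pairs of circle equations eliminates x²+y² and gives linear equations (the radical axes):
-115.4 x − 110.2 y = -1086.21
39.4 x − 193.8 y = -4627.42
Solving the 2×2 system: x ≈ -11.2, y ≈ 21.6 km.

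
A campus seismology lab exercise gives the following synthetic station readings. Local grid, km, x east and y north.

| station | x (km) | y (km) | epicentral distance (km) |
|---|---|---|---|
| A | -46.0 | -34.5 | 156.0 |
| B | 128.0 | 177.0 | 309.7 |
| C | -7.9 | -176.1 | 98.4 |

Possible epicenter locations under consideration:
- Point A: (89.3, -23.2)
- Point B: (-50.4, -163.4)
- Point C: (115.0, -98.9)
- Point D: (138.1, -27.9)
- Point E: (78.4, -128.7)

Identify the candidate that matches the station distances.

Point E

For each candidate, compare |candidate − station| to the reported distance:
Point A: residuals A 20.2, B 105.8, C 82.8 → max 105.8 km
Point B: residuals A 27.0, B 74.6, C 54.0 → max 74.6 km
Point C: residuals A 17.4, B 33.5, C 46.7 → max 46.7 km
Point D: residuals A 28.2, B 104.6, C 109.6 → max 109.6 km
Point E: residuals A 0.0, B 0.0, C 0.1 → max 0.1 km
Only Point E has all residuals ≈ 0.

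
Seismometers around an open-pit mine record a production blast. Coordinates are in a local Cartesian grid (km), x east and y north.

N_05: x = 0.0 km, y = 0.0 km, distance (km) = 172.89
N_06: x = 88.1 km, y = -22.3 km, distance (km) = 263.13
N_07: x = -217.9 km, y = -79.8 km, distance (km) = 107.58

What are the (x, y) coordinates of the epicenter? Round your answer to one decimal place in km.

Circle about each station: x² + y² = 172.89²; (x − 88.1)² + (y + 22.3)² = 263.13²; (x + 217.9)² + (y + 79.8)² = 107.58².
Subtracting the N_05 equation from the N_06 and N_07 equations removes the quadratic terms:
176.2 x − 44.6 y = -31087.54
-435.8 x − 159.6 y = 72165.95
Solving the 2×2 system: x ≈ -172.0, y ≈ 17.5 km.

-172.0 km east, 17.5 km north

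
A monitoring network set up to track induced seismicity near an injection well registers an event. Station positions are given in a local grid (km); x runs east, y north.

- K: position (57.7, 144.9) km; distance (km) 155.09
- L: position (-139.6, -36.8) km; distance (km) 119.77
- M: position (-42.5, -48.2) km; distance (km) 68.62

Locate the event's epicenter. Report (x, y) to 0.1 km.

Circle about each station: (x − 57.7)² + (y − 144.9)² = 155.09²; (x + 139.6)² + (y + 36.8)² = 119.77²; (x + 42.5)² + (y + 48.2)² = 68.62².
Subtracting the K equation from the L and M equations removes the quadratic terms:
-394.6 x − 363.4 y = 6225.16
-200.4 x − 386.2 y = -851.61
Solving the 2×2 system: x ≈ -34.1, y ≈ 19.9 km.

x ≈ -34.1 km, y ≈ 19.9 km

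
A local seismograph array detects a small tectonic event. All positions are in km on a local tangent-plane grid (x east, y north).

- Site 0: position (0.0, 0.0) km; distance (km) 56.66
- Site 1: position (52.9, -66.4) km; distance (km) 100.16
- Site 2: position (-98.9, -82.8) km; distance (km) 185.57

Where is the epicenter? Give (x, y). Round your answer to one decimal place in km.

Circle about each station: x² + y² = 56.66²; (x − 52.9)² + (y + 66.4)² = 100.16²; (x + 98.9)² + (y + 82.8)² = 185.57².
Subtracting pairs of circle equations eliminates x²+y² and gives linear equations (the radical axes):
105.8 x − 132.8 y = 385.70
-197.8 x − 165.6 y = -14588.82
Solving the 2×2 system: x ≈ 45.7, y ≈ 33.5 km.
Check against Site 0 (with the unrounded x, y): √(x²+y²) = 56.67 ≈ 56.66 km. ✓

(45.7, 33.5)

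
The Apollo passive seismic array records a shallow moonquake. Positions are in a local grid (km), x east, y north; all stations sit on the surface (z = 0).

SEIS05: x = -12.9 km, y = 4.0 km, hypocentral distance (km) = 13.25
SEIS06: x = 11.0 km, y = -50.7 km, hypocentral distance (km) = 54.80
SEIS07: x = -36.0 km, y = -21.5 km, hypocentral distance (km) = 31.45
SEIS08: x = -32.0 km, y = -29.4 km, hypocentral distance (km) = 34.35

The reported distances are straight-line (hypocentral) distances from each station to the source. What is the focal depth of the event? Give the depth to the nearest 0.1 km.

Each station gives a sphere (x−x_i)² + (y−y_i)² + z² = d_i² (stations at z=0).
Subtracting the SEIS05 sphere from SEIS06 and SEIS07: z² cancels, leaving linear equations in x and y:
47.8 x − 109.4 y = -318.40
-46.2 x − 51.0 y = 762.30
Solving: x ≈ -13.299, y ≈ -2.900 km (keep extra digits for the depth step; rounded: -13.3, -2.9).
Then from the SEIS05 sphere: z² = 13.25² − (x + 12.9)² − (y − 4.0)² with x = -13.299, y = -2.900, so z ≈ 11.305 ≈ 11.3 km.

z ≈ 11.3 km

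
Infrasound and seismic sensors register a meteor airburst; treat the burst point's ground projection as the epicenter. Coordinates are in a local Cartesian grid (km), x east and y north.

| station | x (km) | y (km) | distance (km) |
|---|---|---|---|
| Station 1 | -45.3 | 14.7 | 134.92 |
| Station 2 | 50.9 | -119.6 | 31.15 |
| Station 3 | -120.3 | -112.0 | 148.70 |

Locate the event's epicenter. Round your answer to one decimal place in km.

Circle about each station: (x + 45.3)² + (y − 14.7)² = 134.92²; (x − 50.9)² + (y + 119.6)² = 31.15²; (x + 120.3)² + (y + 112.0)² = 148.70².
Subtracting the Station 1 equation from the Station 2 and Station 3 equations removes the quadratic terms:
192.4 x − 268.6 y = 31859.87
-150.0 x − 253.4 y = 20839.63
Solving the 2×2 system: x ≈ 27.8, y ≈ -98.7 km.

27.8 km east, -98.7 km north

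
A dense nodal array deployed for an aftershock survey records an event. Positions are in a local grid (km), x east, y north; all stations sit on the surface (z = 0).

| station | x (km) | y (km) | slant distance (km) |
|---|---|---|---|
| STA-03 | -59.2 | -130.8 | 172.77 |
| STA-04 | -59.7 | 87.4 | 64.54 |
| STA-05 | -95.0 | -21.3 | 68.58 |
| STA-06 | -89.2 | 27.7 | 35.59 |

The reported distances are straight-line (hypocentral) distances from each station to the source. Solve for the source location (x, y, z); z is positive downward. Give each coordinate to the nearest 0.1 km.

x ≈ -82.2 km, y ≈ 37.1 km, depth ≈ 33.6 km

Each station gives a sphere (x−x_i)² + (y−y_i)² + z² = d_i² (stations at z=0).
Subtracting the STA-03 sphere from STA-04 and STA-05: z² cancels, leaving linear equations in x and y:
-1.0 x + 436.4 y = 16273.63
-71.6 x + 219.0 y = 14011.67
Solving: x ≈ -82.211, y ≈ 37.102 km (keep extra digits for the depth step; rounded: -82.2, 37.1).
Then from the STA-03 sphere: z² = 172.77² − (x + 59.2)² − (y + 130.8)² with x = -82.211, y = 37.102, so z ≈ 33.599 ≈ 33.6 km.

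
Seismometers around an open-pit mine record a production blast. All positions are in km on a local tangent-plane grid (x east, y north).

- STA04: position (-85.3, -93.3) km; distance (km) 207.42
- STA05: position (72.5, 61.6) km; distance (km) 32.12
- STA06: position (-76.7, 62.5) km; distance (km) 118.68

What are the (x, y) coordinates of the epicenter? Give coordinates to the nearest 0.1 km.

(41.7, 70.7)

Circle about each station: (x + 85.3)² + (y + 93.3)² = 207.42²; (x − 72.5)² + (y − 61.6)² = 32.12²; (x + 76.7)² + (y − 62.5)² = 118.68².
Subtracting the STA04 equation from the STA05 and STA06 equations removes the quadratic terms:
315.6 x + 309.8 y = 35061.19
17.2 x + 311.6 y = 22746.27
Solving the 2×2 system: x ≈ 41.7, y ≈ 70.7 km.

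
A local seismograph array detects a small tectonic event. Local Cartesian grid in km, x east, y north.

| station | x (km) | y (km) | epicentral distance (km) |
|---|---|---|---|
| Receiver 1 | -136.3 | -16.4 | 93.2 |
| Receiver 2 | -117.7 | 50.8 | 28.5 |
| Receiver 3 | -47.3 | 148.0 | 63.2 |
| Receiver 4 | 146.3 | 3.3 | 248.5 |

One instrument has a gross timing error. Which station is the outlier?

Solve using three stations at a time. Using Receiver 1, Receiver 2, Receiver 4 (subtract circle equations pairwise → linear system) gives (x, y) ≈ (-94.0, 66.7).
Distances from that point to each station vs reported:
  Receiver 1: calculated 93.2 vs reported 93.2 → residual 0.0 km
  Receiver 2: calculated 28.5 vs reported 28.5 → residual 0.0 km
  Receiver 3: calculated 93.8 vs reported 63.2 → residual 30.6 km
  Receiver 4: calculated 248.5 vs reported 248.5 → residual 0.0 km
Receiver 1, Receiver 2, Receiver 4 are mutually consistent (residuals ≈ 0); Receiver 3 is off by 30.6 km.

Receiver 3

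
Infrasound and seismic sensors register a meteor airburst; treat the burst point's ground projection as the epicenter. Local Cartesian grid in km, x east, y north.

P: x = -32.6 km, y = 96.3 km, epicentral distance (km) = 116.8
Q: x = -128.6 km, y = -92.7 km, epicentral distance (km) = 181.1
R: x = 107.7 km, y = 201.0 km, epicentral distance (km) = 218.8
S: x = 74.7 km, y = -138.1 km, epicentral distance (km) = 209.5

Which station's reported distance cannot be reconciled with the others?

S

Solve using three stations at a time. Using P, Q, R (subtract circle equations pairwise → linear system) gives (x, y) ≈ (28.8, -3.1).
Distances from that point to each station vs reported:
  P: calculated 116.8 vs reported 116.8 → residual 0.0 km
  Q: calculated 181.1 vs reported 181.1 → residual 0.0 km
  R: calculated 218.8 vs reported 218.8 → residual 0.0 km
  S: calculated 142.6 vs reported 209.5 → residual 66.9 km
P, Q, R are mutually consistent (residuals ≈ 0); S is off by 66.9 km.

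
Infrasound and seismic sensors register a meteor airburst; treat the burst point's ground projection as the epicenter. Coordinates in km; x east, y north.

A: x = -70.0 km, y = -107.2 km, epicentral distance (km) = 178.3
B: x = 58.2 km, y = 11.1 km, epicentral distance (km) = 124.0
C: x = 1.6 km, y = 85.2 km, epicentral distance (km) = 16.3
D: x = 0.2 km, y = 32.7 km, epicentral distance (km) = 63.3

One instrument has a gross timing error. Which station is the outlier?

C

Solve using three stations at a time. Using A, B, D (subtract circle equations pairwise → linear system) gives (x, y) ≈ (-50.9, 70.1).
Distances from that point to each station vs reported:
  A: calculated 178.3 vs reported 178.3 → residual 0.0 km
  B: calculated 124.0 vs reported 124.0 → residual 0.0 km
  C: calculated 54.6 vs reported 16.3 → residual 38.3 km
  D: calculated 63.3 vs reported 63.3 → residual 0.0 km
A, B, D are mutually consistent (residuals ≈ 0); C is off by 38.3 km.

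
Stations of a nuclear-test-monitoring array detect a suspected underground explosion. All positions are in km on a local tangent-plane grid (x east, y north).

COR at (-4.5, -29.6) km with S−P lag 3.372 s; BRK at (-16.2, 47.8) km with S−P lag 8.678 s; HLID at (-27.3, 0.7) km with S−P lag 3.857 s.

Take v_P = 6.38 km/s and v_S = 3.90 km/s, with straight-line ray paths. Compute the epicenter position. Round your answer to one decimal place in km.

(-37.6, -36.6)

Distance from S−P lag: d = Δt · v_P v_S / (v_P − v_S) = Δt · (6.38·3.90)/(6.38−3.90) ≈ 10.0331·Δt.
So d_COR = 33.83, d_BRK = 87.07, d_HLID = 38.70 km.
Circle about each station: (x + 4.5)² + (y + 29.6)² = 33.83²; (x + 16.2)² + (y − 47.8)² = 87.07²; (x + 27.3)² + (y − 0.7)² = 38.70².
Subtracting the COR equation from the BRK and HLID equations removes the quadratic terms:
-23.4 x + 154.8 y = -4785.85
-45.6 x + 60.6 y = -503.85
Solving the 2×2 system: x ≈ -37.6, y ≈ -36.6 km.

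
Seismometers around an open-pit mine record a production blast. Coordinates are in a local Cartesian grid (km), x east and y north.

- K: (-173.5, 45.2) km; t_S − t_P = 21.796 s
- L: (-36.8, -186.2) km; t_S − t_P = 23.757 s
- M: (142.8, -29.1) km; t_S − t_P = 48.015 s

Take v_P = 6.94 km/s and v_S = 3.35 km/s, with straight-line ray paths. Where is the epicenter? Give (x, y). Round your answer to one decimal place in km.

-161.0 km east, -95.4 km north

Distance from S−P lag: d = Δt · v_P v_S / (v_P − v_S) = Δt · (6.94·3.35)/(6.94−3.35) ≈ 6.4760·Δt.
So d_K = 141.15, d_L = 153.85, d_M = 310.95 km.
Circle about each station: (x + 173.5)² + (y − 45.2)² = 141.15²; (x + 36.8)² + (y + 186.2)² = 153.85²; (x − 142.8)² + (y + 29.1)² = 310.95².
Subtracting pairs of circle equations eliminates x²+y² and gives linear equations (the radical axes):
273.4 x − 462.8 y = 132.89
632.6 x − 148.6 y = -87673.22
Solving the 2×2 system: x ≈ -161.0, y ≈ -95.4 km.
Check against K (with the unrounded x, y): √((x + 173.5)²+(y − 45.2)²) = 141.15 ≈ 141.15 km. ✓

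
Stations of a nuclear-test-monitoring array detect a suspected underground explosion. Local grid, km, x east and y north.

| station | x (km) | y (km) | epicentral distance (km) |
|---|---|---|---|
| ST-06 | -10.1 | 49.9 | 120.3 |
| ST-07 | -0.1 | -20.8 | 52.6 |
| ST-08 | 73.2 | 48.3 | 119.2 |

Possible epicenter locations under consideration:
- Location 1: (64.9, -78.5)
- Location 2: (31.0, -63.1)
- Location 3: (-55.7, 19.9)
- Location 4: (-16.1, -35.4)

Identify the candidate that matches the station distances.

For each candidate, compare |candidate − station| to the reported distance:
Location 1: residuals ST-06 28.4, ST-07 34.3, ST-08 7.9 → max 34.3 km
Location 2: residuals ST-06 0.1, ST-07 0.1, ST-08 0.1 → max 0.1 km
Location 3: residuals ST-06 65.7, ST-07 16.3, ST-08 12.8 → max 65.7 km
Location 4: residuals ST-06 34.8, ST-07 30.9, ST-08 3.2 → max 34.8 km
Only Location 2 has all residuals ≈ 0.

Location 2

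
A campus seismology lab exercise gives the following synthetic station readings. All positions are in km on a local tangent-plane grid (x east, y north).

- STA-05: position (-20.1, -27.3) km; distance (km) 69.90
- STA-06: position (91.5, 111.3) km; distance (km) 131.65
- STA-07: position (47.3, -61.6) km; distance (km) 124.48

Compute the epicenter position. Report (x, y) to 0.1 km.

Circle about each station: (x + 20.1)² + (y + 27.3)² = 69.90²; (x − 91.5)² + (y − 111.3)² = 131.65²; (x − 47.3)² + (y + 61.6)² = 124.48².
Subtracting pairs of circle equations eliminates x²+y² and gives linear equations (the radical axes):
223.2 x + 277.2 y = 7164.93
134.8 x − 68.6 y = -5726.71
Solving the 2×2 system: x ≈ -20.8, y ≈ 42.6 km.

(-20.8, 42.6)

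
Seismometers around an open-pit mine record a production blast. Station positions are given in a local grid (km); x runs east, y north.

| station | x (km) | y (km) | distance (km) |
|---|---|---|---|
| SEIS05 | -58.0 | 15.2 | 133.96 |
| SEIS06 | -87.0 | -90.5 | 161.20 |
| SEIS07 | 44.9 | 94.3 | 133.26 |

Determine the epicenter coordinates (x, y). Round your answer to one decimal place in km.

Circle about each station: (x + 58.0)² + (y − 15.2)² = 133.96²; (x + 87.0)² + (y + 90.5)² = 161.20²; (x − 44.9)² + (y − 94.3)² = 133.26².
Subtracting the SEIS05 equation from the SEIS06 and SEIS07 equations removes the quadratic terms:
-58.0 x − 211.4 y = 4124.05
205.8 x + 158.2 y = 7500.51
Solving the 2×2 system: x ≈ 65.2, y ≈ -37.4 km.

x ≈ 65.2 km, y ≈ -37.4 km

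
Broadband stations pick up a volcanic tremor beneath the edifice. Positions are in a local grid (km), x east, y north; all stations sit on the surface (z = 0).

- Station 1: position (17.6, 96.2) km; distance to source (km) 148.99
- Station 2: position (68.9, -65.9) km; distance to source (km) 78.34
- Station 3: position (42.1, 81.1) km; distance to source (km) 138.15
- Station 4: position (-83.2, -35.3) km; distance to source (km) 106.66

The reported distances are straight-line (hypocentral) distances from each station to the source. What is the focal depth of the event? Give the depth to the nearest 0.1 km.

Each station gives a sphere (x−x_i)² + (y−y_i)² + z² = d_i² (stations at z=0).
Subtracting the Station 1 sphere from Station 2 and Station 3: z² cancels, leaving linear equations in x and y:
102.6 x − 324.2 y = 15586.68
49.0 x − 30.2 y = 1898.02
Solving: x ≈ 11.310, y ≈ -44.498 km (keep extra digits for the depth step; rounded: 11.3, -44.5).
Then from the Station 1 sphere: z² = 148.99² − (x − 17.6)² − (y − 96.2)² with x = 11.310, y = -44.498, so z ≈ 48.606 ≈ 48.6 km.
Check against Station 4 (with the unrounded solution): distance 106.67 ≈ 106.66 km. ✓

48.6 km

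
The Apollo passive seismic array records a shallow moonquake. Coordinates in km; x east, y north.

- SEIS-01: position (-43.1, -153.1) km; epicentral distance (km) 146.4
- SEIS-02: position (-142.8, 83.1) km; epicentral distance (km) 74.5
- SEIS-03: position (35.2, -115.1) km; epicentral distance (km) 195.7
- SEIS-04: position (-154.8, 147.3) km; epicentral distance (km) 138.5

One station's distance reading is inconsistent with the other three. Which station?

Solve using three stations at a time. Using SEIS-02, SEIS-03, SEIS-04 (subtract circle equations pairwise → linear system) gives (x, y) ≈ (-109.8, 16.3).
Distances from that point to each station vs reported:
  SEIS-01: calculated 182.1 vs reported 146.4 → residual 35.7 km
  SEIS-02: calculated 74.5 vs reported 74.5 → residual 0.0 km
  SEIS-03: calculated 195.7 vs reported 195.7 → residual 0.0 km
  SEIS-04: calculated 138.5 vs reported 138.5 → residual 0.0 km
SEIS-02, SEIS-03, SEIS-04 are mutually consistent (residuals ≈ 0); SEIS-01 is off by 35.7 km.

SEIS-01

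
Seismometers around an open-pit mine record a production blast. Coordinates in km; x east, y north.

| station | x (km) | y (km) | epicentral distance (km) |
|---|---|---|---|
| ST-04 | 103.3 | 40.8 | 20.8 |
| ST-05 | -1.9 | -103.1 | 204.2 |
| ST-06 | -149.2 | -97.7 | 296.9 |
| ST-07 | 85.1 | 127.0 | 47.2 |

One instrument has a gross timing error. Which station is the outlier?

ST-04

Solve using three stations at a time. Using ST-05, ST-06, ST-07 (subtract circle equations pairwise → linear system) gives (x, y) ≈ (88.7, 79.9).
Distances from that point to each station vs reported:
  ST-04: calculated 41.7 vs reported 20.8 → residual 20.9 km
  ST-05: calculated 204.2 vs reported 204.2 → residual 0.0 km
  ST-06: calculated 296.9 vs reported 296.9 → residual 0.0 km
  ST-07: calculated 47.2 vs reported 47.2 → residual 0.0 km
ST-05, ST-06, ST-07 are mutually consistent (residuals ≈ 0); ST-04 is off by 20.9 km.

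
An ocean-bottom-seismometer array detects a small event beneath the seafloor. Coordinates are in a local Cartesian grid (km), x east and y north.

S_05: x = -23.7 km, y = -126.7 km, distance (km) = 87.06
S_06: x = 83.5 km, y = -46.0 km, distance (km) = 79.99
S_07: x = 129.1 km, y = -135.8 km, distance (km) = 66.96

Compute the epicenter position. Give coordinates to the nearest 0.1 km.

x ≈ 63.3 km, y ≈ -123.4 km

Circle about each station: (x + 23.7)² + (y + 126.7)² = 87.06²; (x − 83.5)² + (y + 46.0)² = 79.99²; (x − 129.1)² + (y + 135.8)² = 66.96².
Subtracting the S_05 equation from the S_06 and S_07 equations removes the quadratic terms:
214.4 x + 161.4 y = -6345.29
305.6 x − 18.2 y = 21589.67
Solving the 2×2 system: x ≈ 63.3, y ≈ -123.4 km.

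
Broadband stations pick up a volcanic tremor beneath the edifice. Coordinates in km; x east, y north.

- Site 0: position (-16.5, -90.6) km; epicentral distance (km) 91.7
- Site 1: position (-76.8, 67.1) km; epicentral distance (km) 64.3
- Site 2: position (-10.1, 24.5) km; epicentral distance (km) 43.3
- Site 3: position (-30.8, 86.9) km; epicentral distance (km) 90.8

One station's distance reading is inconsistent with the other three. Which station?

Solve using three stations at a time. Using Site 0, Site 2, Site 3 (subtract circle equations pairwise → linear system) gives (x, y) ≈ (-43.5, -3.0).
Distances from that point to each station vs reported:
  Site 0: calculated 91.7 vs reported 91.7 → residual 0.0 km
  Site 1: calculated 77.6 vs reported 64.3 → residual 13.3 km
  Site 2: calculated 43.3 vs reported 43.3 → residual 0.0 km
  Site 3: calculated 90.8 vs reported 90.8 → residual 0.0 km
Site 0, Site 2, Site 3 are mutually consistent (residuals ≈ 0); Site 1 is off by 13.3 km.

Site 1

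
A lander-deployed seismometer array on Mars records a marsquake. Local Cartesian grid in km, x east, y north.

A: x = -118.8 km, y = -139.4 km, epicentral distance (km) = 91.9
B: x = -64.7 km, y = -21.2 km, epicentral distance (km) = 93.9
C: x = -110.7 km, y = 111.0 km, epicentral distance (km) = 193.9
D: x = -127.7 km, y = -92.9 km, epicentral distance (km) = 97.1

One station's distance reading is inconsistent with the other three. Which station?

C

Solve using three stations at a time. Using A, B, D (subtract circle equations pairwise → linear system) gives (x, y) ≈ (-31.9, -109.2).
Distances from that point to each station vs reported:
  A: calculated 91.9 vs reported 91.9 → residual 0.0 km
  B: calculated 93.9 vs reported 93.9 → residual 0.0 km
  C: calculated 233.9 vs reported 193.9 → residual 40.0 km
  D: calculated 97.1 vs reported 97.1 → residual 0.0 km
A, B, D are mutually consistent (residuals ≈ 0); C is off by 40.0 km.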